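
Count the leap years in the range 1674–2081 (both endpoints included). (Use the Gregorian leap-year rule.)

Multiples of 4 in [1674,2081]: 102.
Of those, multiples of 100: 4 (not leap unless ÷400).
Multiples of 400: 1.
Leap years = 102 − 4 + 1 = 99.

99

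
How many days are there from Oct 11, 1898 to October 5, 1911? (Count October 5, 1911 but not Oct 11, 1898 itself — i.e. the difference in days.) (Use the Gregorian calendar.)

4741

Oct 11, 1898 → Oct 11, 1899: 365 days.
Oct 11, 1899 → Oct 11, 1900: 365 days.
Oct 11, 1900 → Oct 11, 1901: 365 days.
Oct 11, 1901 → Oct 11, 1902: 365 days.
Oct 11, 1902 → Oct 11, 1903: 365 days.
Oct 11, 1903 → Oct 11, 1904: 366 days (Feb 29, 1904 is in that span).
Oct 11, 1904 → Oct 11, 1905: 365 days.
Oct 11, 1905 → Oct 11, 1906: 365 days.
Oct 11, 1906 → Oct 11, 1907: 365 days.
Oct 11, 1907 → Oct 11, 1908: 366 days (Feb 29, 1908 is in that span).
Oct 11, 1908 → Oct 11, 1909: 365 days.
Oct 11, 1909 → Oct 11, 1910: 365 days.
Oct 11, 1910 → Nov 11, 1910: 31 days (October has 31).
Nov 11, 1910 → Dec 11, 1910: 30 days (November has 30).
Dec 11, 1910 → Jan 11, 1911: 31 days (December has 31).
Jan 11, 1911 → Feb 11, 1911: 31 days (January has 31).
Feb 11, 1911 → Mar 11, 1911: 28 days (February has 28).
Mar 11, 1911 → Apr 11, 1911: 31 days (March has 31).
Apr 11, 1911 → May 11, 1911: 30 days (April has 30).
May 11, 1911 → Jun 11, 1911: 31 days (May has 31).
Jun 11, 1911 → Jul 11, 1911: 30 days (June has 30).
Jul 11, 1911 → Aug 11, 1911: 31 days (July has 31).
Aug 11, 1911 → Sep 11, 1911: 31 days (August has 31).
Sep 11, 1911 → Oct 5, 1911: 24 days.
Total: 4741 days.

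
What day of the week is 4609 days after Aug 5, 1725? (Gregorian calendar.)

Wednesday

First find the weekday of Aug 5, 1725. Doomsday rule: the anchor day for the 1700s is Sunday. For year 25: 25÷12 = 2 r 1, and 1÷4 = 0, so 2+1+0 = 3.
Sunday + 3 ≡ Wednesday — that's 1725's doomsday.
In August the doomsday date is Aug 8.
Aug 5 is 3 days before Aug 8; 3 mod 7 = 3, so Wednesday − 3 = Sunday.
4609 mod 7 = 3, so 4609 days after a Sunday is Sunday + 3 = Wednesday.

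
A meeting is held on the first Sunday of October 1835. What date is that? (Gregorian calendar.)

October 1, 1835 is a Thursday.
The first Sunday is therefore October 4 (3 days later).

October 4, 1835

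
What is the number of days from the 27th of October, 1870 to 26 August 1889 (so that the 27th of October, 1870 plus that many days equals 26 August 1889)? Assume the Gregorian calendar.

6878

Oct 27, 1870 → Oct 27, 1871: 365 days.
Oct 27, 1871 → Oct 27, 1872: 366 days (Feb 29, 1872 is in that span).
Oct 27, 1872 → Oct 27, 1873: 365 days.
Oct 27, 1873 → Oct 27, 1874: 365 days.
Oct 27, 1874 → Oct 27, 1875: 365 days.
Oct 27, 1875 → Oct 27, 1876: 366 days (Feb 29, 1876 is in that span).
Oct 27, 1876 → Oct 27, 1877: 365 days.
Oct 27, 1877 → Oct 27, 1878: 365 days.
Oct 27, 1878 → Oct 27, 1879: 365 days.
Oct 27, 1879 → Oct 27, 1880: 366 days (Feb 29, 1880 is in that span).
Oct 27, 1880 → Oct 27, 1881: 365 days.
Oct 27, 1881 → Oct 27, 1882: 365 days.
Oct 27, 1882 → Oct 27, 1883: 365 days.
Oct 27, 1883 → Oct 27, 1884: 366 days (Feb 29, 1884 is in that span).
Oct 27, 1884 → Oct 27, 1885: 365 days.
Oct 27, 1885 → Oct 27, 1886: 365 days.
Oct 27, 1886 → Oct 27, 1887: 365 days.
Oct 27, 1887 → Oct 27, 1888: 366 days (Feb 29, 1888 is in that span).
Oct 27, 1888 → Nov 27, 1888: 31 days (October has 31).
Nov 27, 1888 → Dec 27, 1888: 30 days (November has 30).
Dec 27, 1888 → Jan 27, 1889: 31 days (December has 31).
Jan 27, 1889 → Feb 27, 1889: 31 days (January has 31).
Feb 27, 1889 → Mar 27, 1889: 28 days (February has 28).
Mar 27, 1889 → Apr 27, 1889: 31 days (March has 31).
Apr 27, 1889 → May 27, 1889: 30 days (April has 30).
May 27, 1889 → Jun 27, 1889: 31 days (May has 31).
Jun 27, 1889 → Jul 27, 1889: 30 days (June has 30).
Jul 27, 1889 → Aug 26, 1889: 30 days.
Total: 6878 days.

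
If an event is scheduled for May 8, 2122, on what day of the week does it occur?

Friday

Doomsday rule: the anchor day for the 2100s is Sunday. For year 22: 22÷12 = 1 r 10, and 10÷4 = 2, so 1+10+2 = 13.
Sunday + 13 ≡ Saturday — that's 2122's doomsday.
In May the doomsday date is May 9.
May 8 is 1 day before May 9; 1 mod 7 = 1, so Saturday − 1 = Friday.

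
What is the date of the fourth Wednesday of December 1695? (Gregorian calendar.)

December 1, 1695 is a Thursday.
The first Wednesday is therefore December 7 (6 days later).
The fourth Wednesday is 7 + 3×7 = December 28.

December 28, 1695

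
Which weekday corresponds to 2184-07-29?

Doomsday rule: the anchor day for the 2100s is Sunday. For year 84: 84÷12 = 7 r 0, and 0÷4 = 0, so 7+0+0 = 7.
Sunday + 7 ≡ Sunday — that's 2184's doomsday.
In July the doomsday date is Jul 11.
Jul 29 is 18 days after Jul 11; 18 mod 7 = 4, so Sunday + 4 = Thursday.

Thursday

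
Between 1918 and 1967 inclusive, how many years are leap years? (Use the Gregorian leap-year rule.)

Multiples of 4 in [1918,1967]: 12.
Of those, multiples of 100: 0 (not leap unless ÷400).
Multiples of 400: 0.
Leap years = 12 − 0 + 0 = 12.

12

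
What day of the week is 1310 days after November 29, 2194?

Sunday

First find the weekday of Nov 29, 2194. Doomsday rule: the anchor day for the 2100s is Sunday. For year 94: 94÷12 = 7 r 10, and 10÷4 = 2, so 7+10+2 = 19.
Sunday + 19 ≡ Friday — that's 2194's doomsday.
In November the doomsday date is Nov 7.
Nov 29 is 22 days after Nov 7; 22 mod 7 = 1, so Friday + 1 = Saturday.
1310 mod 7 = 1, so 1310 days after a Saturday is Saturday + 1 = Sunday.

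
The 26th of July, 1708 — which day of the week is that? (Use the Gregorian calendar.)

Doomsday rule: the anchor day for the 1700s is Sunday. For year 08: 8÷12 = 0 r 8, and 8÷4 = 2, so 0+8+2 = 10.
Sunday + 10 ≡ Wednesday — that's 1708's doomsday.
In July the doomsday date is Jul 11.
Jul 26 is 15 days after Jul 11; 15 mod 7 = 1, so Wednesday + 1 = Thursday.

Thursday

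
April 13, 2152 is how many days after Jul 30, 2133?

Jul 30, 2133 → Jul 30, 2134: 365 days.
Jul 30, 2134 → Jul 30, 2135: 365 days.
Jul 30, 2135 → Jul 30, 2136: 366 days (Feb 29, 2136 is in that span).
Jul 30, 2136 → Jul 30, 2137: 365 days.
Jul 30, 2137 → Jul 30, 2138: 365 days.
Jul 30, 2138 → Jul 30, 2139: 365 days.
Jul 30, 2139 → Jul 30, 2140: 366 days (Feb 29, 2140 is in that span).
Jul 30, 2140 → Jul 30, 2141: 365 days.
Jul 30, 2141 → Jul 30, 2142: 365 days.
Jul 30, 2142 → Jul 30, 2143: 365 days.
Jul 30, 2143 → Jul 30, 2144: 366 days (Feb 29, 2144 is in that span).
Jul 30, 2144 → Jul 30, 2145: 365 days.
Jul 30, 2145 → Jul 30, 2146: 365 days.
Jul 30, 2146 → Jul 30, 2147: 365 days.
Jul 30, 2147 → Jul 30, 2148: 366 days (Feb 29, 2148 is in that span).
Jul 30, 2148 → Jul 30, 2149: 365 days.
Jul 30, 2149 → Jul 30, 2150: 365 days.
Jul 30, 2150 → Jul 30, 2151: 365 days.
Jul 30, 2151 → Aug 30, 2151: 31 days (July has 31).
Aug 30, 2151 → Sep 30, 2151: 31 days (August has 31).
Sep 30, 2151 → Oct 30, 2151: 30 days (September has 30).
Oct 30, 2151 → Nov 30, 2151: 31 days (October has 31).
Nov 30, 2151 → Dec 30, 2151: 30 days (November has 30).
Dec 30, 2151 → Jan 30, 2152: 31 days (December has 31).
Jan 30, 2152 → Feb 29, 2152: 30 days (January has 31).
Feb 29, 2152 → Mar 29, 2152: 29 days (February has 29).
Mar 29, 2152 → Apr 13, 2152: 15 days.
Total: 6832 days.

6832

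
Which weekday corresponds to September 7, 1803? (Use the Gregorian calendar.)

Wednesday

Doomsday rule: the anchor day for the 1800s is Friday. For year 03: 3÷12 = 0 r 3, and 3÷4 = 0, so 0+3+0 = 3.
Friday + 3 ≡ Monday — that's 1803's doomsday.
In September the doomsday date is Sep 5.
Sep 7 is 2 days after Sep 5; 2 mod 7 = 2, so Monday + 2 = Wednesday.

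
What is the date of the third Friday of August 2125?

August 17, 2125

August 1, 2125 is a Wednesday.
The first Friday is therefore August 3 (2 days later).
The third Friday is 3 + 2×7 = August 17.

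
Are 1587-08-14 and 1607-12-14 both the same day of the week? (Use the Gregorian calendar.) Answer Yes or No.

Yes

From Aug 14, 1587 to Dec 14, 1607 is 7427 days.
7427 mod 7 = 0, so they are the same weekday.
(Aug 14, 1587 is a Friday; Dec 14, 1607 is a Friday.)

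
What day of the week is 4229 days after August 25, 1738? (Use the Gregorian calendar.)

First find the weekday of Aug 25, 1738. Doomsday rule: the anchor day for the 1700s is Sunday. For year 38: 38÷12 = 3 r 2, and 2÷4 = 0, so 3+2+0 = 5.
Sunday + 5 ≡ Friday — that's 1738's doomsday.
In August the doomsday date is Aug 8.
Aug 25 is 17 days after Aug 8; 17 mod 7 = 3, so Friday + 3 = Monday.
4229 mod 7 = 1, so 4229 days after a Monday is Monday + 1 = Tuesday.

Tuesday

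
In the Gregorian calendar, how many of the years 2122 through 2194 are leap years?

Multiples of 4 in [2122,2194]: 18.
Of those, multiples of 100: 0 (not leap unless ÷400).
Multiples of 400: 0.
Leap years = 18 − 0 + 0 = 18.

18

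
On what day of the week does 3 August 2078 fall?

January 1, 2078 is a Saturday.
Jan 1, 2078 → Feb 1, 2078: 31 days (January has 31).
Feb 1, 2078 → Mar 1, 2078: 28 days (February has 28).
Mar 1, 2078 → Apr 1, 2078: 31 days (March has 31).
Apr 1, 2078 → May 1, 2078: 30 days (April has 30).
May 1, 2078 → Jun 1, 2078: 31 days (May has 31).
Jun 1, 2078 → Jul 1, 2078: 30 days (June has 30).
Jul 1, 2078 → Aug 1, 2078: 31 days (July has 31).
Aug 1, 2078 → Aug 3, 2078: 2 days.
Total: 214 days.
214 mod 7 = 4, so Saturday + 4 = Wednesday.

Wednesday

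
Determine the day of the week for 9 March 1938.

Wednesday

Doomsday rule: the anchor day for the 1900s is Wednesday. For year 38: 38÷12 = 3 r 2, and 2÷4 = 0, so 3+2+0 = 5.
Wednesday + 5 ≡ Monday — that's 1938's doomsday.
In March the doomsday date is Mar 14.
Mar 9 is 5 days before Mar 14; 5 mod 7 = 5, so Monday − 5 = Wednesday.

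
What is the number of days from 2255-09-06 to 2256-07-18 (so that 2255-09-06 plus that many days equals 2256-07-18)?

Sep 6, 2255 → Oct 6, 2255: 30 days (September has 30).
Oct 6, 2255 → Nov 6, 2255: 31 days (October has 31).
Nov 6, 2255 → Dec 6, 2255: 30 days (November has 30).
Dec 6, 2255 → Jan 6, 2256: 31 days (December has 31).
Jan 6, 2256 → Feb 6, 2256: 31 days (January has 31).
Feb 6, 2256 → Mar 6, 2256: 29 days (February has 29).
Mar 6, 2256 → Apr 6, 2256: 31 days (March has 31).
Apr 6, 2256 → May 6, 2256: 30 days (April has 30).
May 6, 2256 → Jun 6, 2256: 31 days (May has 31).
Jun 6, 2256 → Jul 6, 2256: 30 days (June has 30).
Jul 6, 2256 → Jul 18, 2256: 12 days.
Total: 316 days.

316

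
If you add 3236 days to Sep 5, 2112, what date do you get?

+365 (one year) → Sep 5, 2113 (2871 left).
+365 (one year) → Sep 5, 2114 (2506 left).
+365 (one year) → Sep 5, 2115 (2141 left).
+366 (one year; includes Feb 29, 2116) → Sep 5, 2116 (1775 left).
+365 (one year) → Sep 5, 2117 (1410 left).
+365 (one year) → Sep 5, 2118 (1045 left).
+365 (one year) → Sep 5, 2119 (680 left).
+366 (one year; includes Feb 29, 2120) → Sep 5, 2120 (314 left).
Sep has 30 days: +26 → Oct 1, 2120 (288 left).
Oct has 31 days: +31 → Nov 1, 2120 (257 left).
Nov has 30 days: +30 → Dec 1, 2120 (227 left).
Dec has 31 days: +31 → Jan 1, 2121 (196 left).
Jan has 31 days: +31 → Feb 1, 2121 (165 left).
Feb has 28 days: +28 → Mar 1, 2121 (137 left).
Mar has 31 days: +31 → Apr 1, 2121 (106 left).
Apr has 30 days: +30 → May 1, 2121 (76 left).
May has 31 days: +31 → Jun 1, 2121 (45 left).
Jun has 30 days: +30 → Jul 1, 2121 (15 left).
+15 → Jul 16, 2121.

July 16, 2121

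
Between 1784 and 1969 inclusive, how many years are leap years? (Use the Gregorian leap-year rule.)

Multiples of 4 in [1784,1969]: 47.
Of those, multiples of 100: 2 (not leap unless ÷400).
Multiples of 400: 0.
Leap years = 47 − 2 + 0 = 45.

45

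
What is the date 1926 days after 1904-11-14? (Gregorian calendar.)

February 22, 1910

+365 (one year) → Nov 14, 1905 (1561 left).
+365 (one year) → Nov 14, 1906 (1196 left).
+365 (one year) → Nov 14, 1907 (831 left).
+366 (one year; includes Feb 29, 1908) → Nov 14, 1908 (465 left).
+365 (one year) → Nov 14, 1909 (100 left).
Nov has 30 days: +17 → Dec 1, 1909 (83 left).
Dec has 31 days: +31 → Jan 1, 1910 (52 left).
Jan has 31 days: +31 → Feb 1, 1910 (21 left).
+21 → Feb 22, 1910.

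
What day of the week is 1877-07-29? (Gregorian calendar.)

Doomsday rule: the anchor day for the 1800s is Friday. For year 77: 77÷12 = 6 r 5, and 5÷4 = 1, so 6+5+1 = 12.
Friday + 12 ≡ Wednesday — that's 1877's doomsday.
In July the doomsday date is Jul 11.
Jul 29 is 18 days after Jul 11; 18 mod 7 = 4, so Wednesday + 4 = Sunday.

Sunday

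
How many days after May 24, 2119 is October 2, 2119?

May 24, 2119 → Jun 24, 2119: 31 days (May has 31).
Jun 24, 2119 → Jul 24, 2119: 30 days (June has 30).
Jul 24, 2119 → Aug 24, 2119: 31 days (July has 31).
Aug 24, 2119 → Sep 24, 2119: 31 days (August has 31).
Sep 24, 2119 → Oct 2, 2119: 8 days.
Total: 131 days.

131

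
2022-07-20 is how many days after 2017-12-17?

Dec 17, 2017 → Dec 17, 2018: 365 days.
Dec 17, 2018 → Dec 17, 2019: 365 days.
Dec 17, 2019 → Dec 17, 2020: 366 days (Feb 29, 2020 is in that span).
Dec 17, 2020 → Dec 17, 2021: 365 days.
Dec 17, 2021 → Jan 17, 2022: 31 days (December has 31).
Jan 17, 2022 → Feb 17, 2022: 31 days (January has 31).
Feb 17, 2022 → Mar 17, 2022: 28 days (February has 28).
Mar 17, 2022 → Apr 17, 2022: 31 days (March has 31).
Apr 17, 2022 → May 17, 2022: 30 days (April has 30).
May 17, 2022 → Jun 17, 2022: 31 days (May has 31).
Jun 17, 2022 → Jul 17, 2022: 30 days (June has 30).
Jul 17, 2022 → Jul 20, 2022: 3 days.
Total: 1676 days.

1676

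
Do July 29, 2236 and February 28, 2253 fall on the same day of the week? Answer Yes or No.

From Jul 29, 2236 to Feb 28, 2253 is 6058 days.
6058 mod 7 = 3, so they are different weekdays.
(Jul 29, 2236 is a Friday; Feb 28, 2253 is a Monday.)

No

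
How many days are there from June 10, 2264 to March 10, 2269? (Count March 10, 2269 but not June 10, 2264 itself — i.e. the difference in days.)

1734

Jun 10, 2264 → Jun 10, 2265: 365 days.
Jun 10, 2265 → Jun 10, 2266: 365 days.
Jun 10, 2266 → Jun 10, 2267: 365 days.
Jun 10, 2267 → Jun 10, 2268: 366 days (Feb 29, 2268 is in that span).
Jun 10, 2268 → Jul 10, 2268: 30 days (June has 30).
Jul 10, 2268 → Aug 10, 2268: 31 days (July has 31).
Aug 10, 2268 → Sep 10, 2268: 31 days (August has 31).
Sep 10, 2268 → Oct 10, 2268: 30 days (September has 30).
Oct 10, 2268 → Nov 10, 2268: 31 days (October has 31).
Nov 10, 2268 → Dec 10, 2268: 30 days (November has 30).
Dec 10, 2268 → Jan 10, 2269: 31 days (December has 31).
Jan 10, 2269 → Feb 10, 2269: 31 days (January has 31).
Feb 10, 2269 → Mar 10, 2269: 28 days.
Total: 1734 days.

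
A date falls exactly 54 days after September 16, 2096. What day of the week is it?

Friday

Sep 16, 2096 is a Sunday.
54 mod 7 = 5, so 54 days after a Sunday is Sunday + 5 = Friday.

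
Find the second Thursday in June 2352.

June 1, 2352 is a Sunday.
The first Thursday is therefore June 5 (4 days later).
The second Thursday is 5 + 1×7 = June 12.

June 12, 2352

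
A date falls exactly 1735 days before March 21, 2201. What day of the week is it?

Sunday

First find the weekday of Mar 21, 2201. Doomsday rule: the anchor day for the 2200s is Friday. For year 01: 1÷12 = 0 r 1, and 1÷4 = 0, so 0+1+0 = 1.
Friday + 1 ≡ Saturday — that's 2201's doomsday.
In March the doomsday date is Mar 14.
Mar 21 is 7 days after Mar 14; 7 mod 7 = 0, so Saturday + 0 = Saturday.
1735 mod 7 = 6, so 1735 days before a Saturday is Saturday − 6 = Sunday.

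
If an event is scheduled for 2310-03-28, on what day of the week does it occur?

Doomsday rule: the anchor day for the 2300s is Wednesday. For year 10: 10÷12 = 0 r 10, and 10÷4 = 2, so 0+10+2 = 12.
Wednesday + 12 ≡ Monday — that's 2310's doomsday.
In March the doomsday date is Mar 14.
Mar 28 is 14 days after Mar 14; 14 mod 7 = 0, so Monday + 0 = Monday.

Monday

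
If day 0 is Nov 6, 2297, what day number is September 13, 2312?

5424

Nov 6, 2297 → Nov 6, 2298: 365 days.
Nov 6, 2298 → Nov 6, 2299: 365 days.
Nov 6, 2299 → Nov 6, 2300: 365 days.
Nov 6, 2300 → Nov 6, 2301: 365 days.
Nov 6, 2301 → Nov 6, 2302: 365 days.
Nov 6, 2302 → Nov 6, 2303: 365 days.
Nov 6, 2303 → Nov 6, 2304: 366 days (Feb 29, 2304 is in that span).
Nov 6, 2304 → Nov 6, 2305: 365 days.
Nov 6, 2305 → Nov 6, 2306: 365 days.
Nov 6, 2306 → Nov 6, 2307: 365 days.
Nov 6, 2307 → Nov 6, 2308: 366 days (Feb 29, 2308 is in that span).
Nov 6, 2308 → Nov 6, 2309: 365 days.
Nov 6, 2309 → Nov 6, 2310: 365 days.
Nov 6, 2310 → Nov 6, 2311: 365 days.
Nov 6, 2311 → Dec 6, 2311: 30 days (November has 30).
Dec 6, 2311 → Jan 6, 2312: 31 days (December has 31).
Jan 6, 2312 → Feb 6, 2312: 31 days (January has 31).
Feb 6, 2312 → Mar 6, 2312: 29 days (February has 29).
Mar 6, 2312 → Apr 6, 2312: 31 days (March has 31).
Apr 6, 2312 → May 6, 2312: 30 days (April has 30).
May 6, 2312 → Jun 6, 2312: 31 days (May has 31).
Jun 6, 2312 → Jul 6, 2312: 30 days (June has 30).
Jul 6, 2312 → Aug 6, 2312: 31 days (July has 31).
Aug 6, 2312 → Sep 6, 2312: 31 days (August has 31).
Sep 6, 2312 → Sep 13, 2312: 7 days.
Total: 5424 days.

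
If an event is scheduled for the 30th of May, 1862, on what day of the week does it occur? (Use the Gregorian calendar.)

Doomsday rule: the anchor day for the 1800s is Friday. For year 62: 62÷12 = 5 r 2, and 2÷4 = 0, so 5+2+0 = 7.
Friday + 7 ≡ Friday — that's 1862's doomsday.
In May the doomsday date is May 9.
May 30 is 21 days after May 9; 21 mod 7 = 0, so Friday + 0 = Friday.

Friday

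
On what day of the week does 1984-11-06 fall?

Doomsday rule: the anchor day for the 1900s is Wednesday. For year 84: 84÷12 = 7 r 0, and 0÷4 = 0, so 7+0+0 = 7.
Wednesday + 7 ≡ Wednesday — that's 1984's doomsday.
In November the doomsday date is Nov 7.
Nov 6 is 1 day before Nov 7; 1 mod 7 = 1, so Wednesday − 1 = Tuesday.

Tuesday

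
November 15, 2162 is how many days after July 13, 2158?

Jul 13, 2158 → Jul 13, 2159: 365 days.
Jul 13, 2159 → Jul 13, 2160: 366 days (Feb 29, 2160 is in that span).
Jul 13, 2160 → Jul 13, 2161: 365 days.
Jul 13, 2161 → Jul 13, 2162: 365 days.
Jul 13, 2162 → Aug 13, 2162: 31 days (July has 31).
Aug 13, 2162 → Sep 13, 2162: 31 days (August has 31).
Sep 13, 2162 → Oct 13, 2162: 30 days (September has 30).
Oct 13, 2162 → Nov 13, 2162: 31 days (October has 31).
Nov 13, 2162 → Nov 15, 2162: 2 days.
Total: 1586 days.

1586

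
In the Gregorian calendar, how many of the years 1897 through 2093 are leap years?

Multiples of 4 in [1897,2093]: 49.
Of those, multiples of 100: 2 (not leap unless ÷400).
Multiples of 400: 1.
Leap years = 49 − 2 + 1 = 48.

48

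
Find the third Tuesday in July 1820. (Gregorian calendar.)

July 18, 1820

July 1, 1820 is a Saturday.
The first Tuesday is therefore July 4 (3 days later).
The third Tuesday is 4 + 2×7 = July 18.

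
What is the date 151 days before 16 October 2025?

May 18, 2025

−16 → Sep 30, 2025 (end of Sep, 30 days; 135 left).
−30 → Aug 31, 2025 (end of Aug, 31 days; 105 left).
−31 → Jul 31, 2025 (end of Jul, 31 days; 74 left).
−31 → Jun 30, 2025 (end of Jun, 30 days; 43 left).
−30 → May 31, 2025 (end of May, 31 days; 13 left).
−13 → May 18, 2025.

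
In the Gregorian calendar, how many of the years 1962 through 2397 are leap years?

Multiples of 4 in [1962,2397]: 109.
Of those, multiples of 100: 4 (not leap unless ÷400).
Multiples of 400: 1.
Leap years = 109 − 4 + 1 = 106.

106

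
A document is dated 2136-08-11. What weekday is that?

Saturday

January 1, 2136 is a Sunday.
Jan 1, 2136 → Feb 1, 2136: 31 days (January has 31).
Feb 1, 2136 → Mar 1, 2136: 29 days (February has 29).
Mar 1, 2136 → Apr 1, 2136: 31 days (March has 31).
Apr 1, 2136 → May 1, 2136: 30 days (April has 30).
May 1, 2136 → Jun 1, 2136: 31 days (May has 31).
Jun 1, 2136 → Jul 1, 2136: 30 days (June has 30).
Jul 1, 2136 → Aug 1, 2136: 31 days (July has 31).
Aug 1, 2136 → Aug 11, 2136: 10 days.
Total: 223 days.
223 mod 7 = 6, so Sunday + 6 = Saturday.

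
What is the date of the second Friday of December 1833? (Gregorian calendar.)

December 1, 1833 is a Sunday.
The first Friday is therefore December 6 (5 days later).
The second Friday is 6 + 1×7 = December 13.

December 13, 1833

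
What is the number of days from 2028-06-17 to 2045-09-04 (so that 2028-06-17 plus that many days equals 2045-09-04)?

Jun 17, 2028 → Jun 17, 2029: 365 days.
Jun 17, 2029 → Jun 17, 2030: 365 days.
Jun 17, 2030 → Jun 17, 2031: 365 days.
Jun 17, 2031 → Jun 17, 2032: 366 days (Feb 29, 2032 is in that span).
Jun 17, 2032 → Jun 17, 2033: 365 days.
Jun 17, 2033 → Jun 17, 2034: 365 days.
Jun 17, 2034 → Jun 17, 2035: 365 days.
Jun 17, 2035 → Jun 17, 2036: 366 days (Feb 29, 2036 is in that span).
Jun 17, 2036 → Jun 17, 2037: 365 days.
Jun 17, 2037 → Jun 17, 2038: 365 days.
Jun 17, 2038 → Jun 17, 2039: 365 days.
Jun 17, 2039 → Jun 17, 2040: 366 days (Feb 29, 2040 is in that span).
Jun 17, 2040 → Jun 17, 2041: 365 days.
Jun 17, 2041 → Jun 17, 2042: 365 days.
Jun 17, 2042 → Jun 17, 2043: 365 days.
Jun 17, 2043 → Jun 17, 2044: 366 days (Feb 29, 2044 is in that span).
Jun 17, 2044 → Jun 17, 2045: 365 days.
Jun 17, 2045 → Jul 17, 2045: 30 days (June has 30).
Jul 17, 2045 → Aug 17, 2045: 31 days (July has 31).
Aug 17, 2045 → Sep 4, 2045: 18 days.
Total: 6288 days.

6288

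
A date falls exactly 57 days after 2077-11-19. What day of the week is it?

Nov 19, 2077 is a Friday.
57 mod 7 = 1, so 57 days after a Friday is Friday + 1 = Saturday.

Saturday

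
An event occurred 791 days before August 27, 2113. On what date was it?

−365 (one year) → Aug 27, 2112 (426 left).
−366 (one year; includes Feb 29, 2112) → Aug 27, 2111 (60 left).
−27 → Jul 31, 2111 (end of Jul, 31 days; 33 left).
−31 → Jun 30, 2111 (end of Jun, 30 days; 2 left).
−2 → Jun 28, 2111.

June 28, 2111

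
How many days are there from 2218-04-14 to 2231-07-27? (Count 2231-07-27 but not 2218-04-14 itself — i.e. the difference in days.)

4852

Apr 14, 2218 → Apr 14, 2219: 365 days.
Apr 14, 2219 → Apr 14, 2220: 366 days (Feb 29, 2220 is in that span).
Apr 14, 2220 → Apr 14, 2221: 365 days.
Apr 14, 2221 → Apr 14, 2222: 365 days.
Apr 14, 2222 → Apr 14, 2223: 365 days.
Apr 14, 2223 → Apr 14, 2224: 366 days (Feb 29, 2224 is in that span).
Apr 14, 2224 → Apr 14, 2225: 365 days.
Apr 14, 2225 → Apr 14, 2226: 365 days.
Apr 14, 2226 → Apr 14, 2227: 365 days.
Apr 14, 2227 → Apr 14, 2228: 366 days (Feb 29, 2228 is in that span).
Apr 14, 2228 → Apr 14, 2229: 365 days.
Apr 14, 2229 → Apr 14, 2230: 365 days.
Apr 14, 2230 → Apr 14, 2231: 365 days.
Apr 14, 2231 → May 14, 2231: 30 days (April has 30).
May 14, 2231 → Jun 14, 2231: 31 days (May has 31).
Jun 14, 2231 → Jul 14, 2231: 30 days (June has 30).
Jul 14, 2231 → Jul 27, 2231: 13 days.
Total: 4852 days.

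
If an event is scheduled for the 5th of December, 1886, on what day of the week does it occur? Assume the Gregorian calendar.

Sunday

Doomsday rule: the anchor day for the 1800s is Friday. For year 86: 86÷12 = 7 r 2, and 2÷4 = 0, so 7+2+0 = 9.
Friday + 9 ≡ Sunday — that's 1886's doomsday.
In December the doomsday date is Dec 12.
Dec 5 is 7 days before Dec 12; 7 mod 7 = 0, so Sunday − 0 = Sunday.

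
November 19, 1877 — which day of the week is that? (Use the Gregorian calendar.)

Monday

Doomsday rule: the anchor day for the 1800s is Friday. For year 77: 77÷12 = 6 r 5, and 5÷4 = 1, so 6+5+1 = 12.
Friday + 12 ≡ Wednesday — that's 1877's doomsday.
In November the doomsday date is Nov 7.
Nov 19 is 12 days after Nov 7; 12 mod 7 = 5, so Wednesday + 5 = Monday.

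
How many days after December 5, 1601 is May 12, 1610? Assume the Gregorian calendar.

Dec 5, 1601 → Dec 5, 1602: 365 days.
Dec 5, 1602 → Dec 5, 1603: 365 days.
Dec 5, 1603 → Dec 5, 1604: 366 days (Feb 29, 1604 is in that span).
Dec 5, 1604 → Dec 5, 1605: 365 days.
Dec 5, 1605 → Dec 5, 1606: 365 days.
Dec 5, 1606 → Dec 5, 1607: 365 days.
Dec 5, 1607 → Dec 5, 1608: 366 days (Feb 29, 1608 is in that span).
Dec 5, 1608 → Dec 5, 1609: 365 days.
Dec 5, 1609 → Jan 5, 1610: 31 days (December has 31).
Jan 5, 1610 → Feb 5, 1610: 31 days (January has 31).
Feb 5, 1610 → Mar 5, 1610: 28 days (February has 28).
Mar 5, 1610 → Apr 5, 1610: 31 days (March has 31).
Apr 5, 1610 → May 5, 1610: 30 days (April has 30).
May 5, 1610 → May 12, 1610: 7 days.
Total: 3080 days.

3080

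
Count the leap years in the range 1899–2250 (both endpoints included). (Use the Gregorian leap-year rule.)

Multiples of 4 in [1899,2250]: 88.
Of those, multiples of 100: 4 (not leap unless ÷400).
Multiples of 400: 1.
Leap years = 88 − 4 + 1 = 85.

85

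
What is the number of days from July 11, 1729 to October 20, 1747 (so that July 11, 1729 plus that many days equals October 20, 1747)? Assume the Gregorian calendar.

6675

Jul 11, 1729 → Jul 11, 1730: 365 days.
Jul 11, 1730 → Jul 11, 1731: 365 days.
Jul 11, 1731 → Jul 11, 1732: 366 days (Feb 29, 1732 is in that span).
Jul 11, 1732 → Jul 11, 1733: 365 days.
Jul 11, 1733 → Jul 11, 1734: 365 days.
Jul 11, 1734 → Jul 11, 1735: 365 days.
Jul 11, 1735 → Jul 11, 1736: 366 days (Feb 29, 1736 is in that span).
Jul 11, 1736 → Jul 11, 1737: 365 days.
Jul 11, 1737 → Jul 11, 1738: 365 days.
Jul 11, 1738 → Jul 11, 1739: 365 days.
Jul 11, 1739 → Jul 11, 1740: 366 days (Feb 29, 1740 is in that span).
Jul 11, 1740 → Jul 11, 1741: 365 days.
Jul 11, 1741 → Jul 11, 1742: 365 days.
Jul 11, 1742 → Jul 11, 1743: 365 days.
Jul 11, 1743 → Jul 11, 1744: 366 days (Feb 29, 1744 is in that span).
Jul 11, 1744 → Jul 11, 1745: 365 days.
Jul 11, 1745 → Jul 11, 1746: 365 days.
Jul 11, 1746 → Jul 11, 1747: 365 days.
Jul 11, 1747 → Aug 11, 1747: 31 days (July has 31).
Aug 11, 1747 → Sep 11, 1747: 31 days (August has 31).
Sep 11, 1747 → Oct 11, 1747: 30 days (September has 30).
Oct 11, 1747 → Oct 20, 1747: 9 days.
Total: 6675 days.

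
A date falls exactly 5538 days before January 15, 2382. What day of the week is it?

Thursday

First find the weekday of Jan 15, 2382. Doomsday rule: the anchor day for the 2300s is Wednesday. For year 82: 82÷12 = 6 r 10, and 10÷4 = 2, so 6+10+2 = 18.
Wednesday + 18 ≡ Sunday — that's 2382's doomsday.
In January the doomsday date is Jan 3 (2382 is not a leap year).
Jan 15 is 12 days after Jan 3; 12 mod 7 = 5, so Sunday + 5 = Friday.
5538 mod 7 = 1, so 5538 days before a Friday is Friday − 1 = Thursday.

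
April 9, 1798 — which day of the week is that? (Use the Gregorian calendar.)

Monday

Doomsday rule: the anchor day for the 1700s is Sunday. For year 98: 98÷12 = 8 r 2, and 2÷4 = 0, so 8+2+0 = 10.
Sunday + 10 ≡ Wednesday — that's 1798's doomsday.
In April the doomsday date is Apr 4.
Apr 9 is 5 days after Apr 4; 5 mod 7 = 5, so Wednesday + 5 = Monday.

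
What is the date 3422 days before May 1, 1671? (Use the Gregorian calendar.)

December 17, 1661

−365 (one year) → May 1, 1670 (3057 left).
−365 (one year) → May 1, 1669 (2692 left).
−365 (one year) → May 1, 1668 (2327 left).
−366 (one year; includes Feb 29, 1668) → May 1, 1667 (1961 left).
−365 (one year) → May 1, 1666 (1596 left).
−365 (one year) → May 1, 1665 (1231 left).
−365 (one year) → May 1, 1664 (866 left).
−366 (one year; includes Feb 29, 1664) → May 1, 1663 (500 left).
−365 (one year) → May 1, 1662 (135 left).
−1 → Apr 30, 1662 (end of Apr, 30 days; 134 left).
−30 → Mar 31, 1662 (end of Mar, 31 days; 104 left).
−31 → Feb 28, 1662 (end of Feb, 28 days; 73 left).
−28 → Jan 31, 1662 (end of Jan, 31 days; 45 left).
−31 → Dec 31, 1661 (end of Dec, 31 days; 14 left).
−14 → Dec 17, 1661.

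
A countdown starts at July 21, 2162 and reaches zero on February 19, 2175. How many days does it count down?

4596

Jul 21, 2162 → Jul 21, 2163: 365 days.
Jul 21, 2163 → Jul 21, 2164: 366 days (Feb 29, 2164 is in that span).
Jul 21, 2164 → Jul 21, 2165: 365 days.
Jul 21, 2165 → Jul 21, 2166: 365 days.
Jul 21, 2166 → Jul 21, 2167: 365 days.
Jul 21, 2167 → Jul 21, 2168: 366 days (Feb 29, 2168 is in that span).
Jul 21, 2168 → Jul 21, 2169: 365 days.
Jul 21, 2169 → Jul 21, 2170: 365 days.
Jul 21, 2170 → Jul 21, 2171: 365 days.
Jul 21, 2171 → Jul 21, 2172: 366 days (Feb 29, 2172 is in that span).
Jul 21, 2172 → Jul 21, 2173: 365 days.
Jul 21, 2173 → Jul 21, 2174: 365 days.
Jul 21, 2174 → Aug 21, 2174: 31 days (July has 31).
Aug 21, 2174 → Sep 21, 2174: 31 days (August has 31).
Sep 21, 2174 → Oct 21, 2174: 30 days (September has 30).
Oct 21, 2174 → Nov 21, 2174: 31 days (October has 31).
Nov 21, 2174 → Dec 21, 2174: 30 days (November has 30).
Dec 21, 2174 → Jan 21, 2175: 31 days (December has 31).
Jan 21, 2175 → Feb 19, 2175: 29 days.
Total: 4596 days.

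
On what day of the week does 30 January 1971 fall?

January 1, 1971 is a Friday.
Jan 1, 1971 → Jan 30, 1971: 29 days.
Total: 29 days.
29 mod 7 = 1, so Friday + 1 = Saturday.

Saturday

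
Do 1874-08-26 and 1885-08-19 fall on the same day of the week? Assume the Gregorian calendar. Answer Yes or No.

From Aug 26, 1874 to Aug 19, 1885 is 4011 days.
4011 mod 7 = 0, so they are the same weekday.
(Aug 26, 1874 is a Wednesday; Aug 19, 1885 is a Wednesday.)

Yes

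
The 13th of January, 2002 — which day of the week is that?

Sunday

Doomsday rule: the anchor day for the 2000s is Tuesday. For year 02: 2÷12 = 0 r 2, and 2÷4 = 0, so 0+2+0 = 2.
Tuesday + 2 ≡ Thursday — that's 2002's doomsday.
In January the doomsday date is Jan 3 (2002 is not a leap year).
Jan 13 is 10 days after Jan 3; 10 mod 7 = 3, so Thursday + 3 = Sunday.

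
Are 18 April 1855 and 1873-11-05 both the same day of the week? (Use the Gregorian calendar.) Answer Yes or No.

From Apr 18, 1855 to Nov 5, 1873 is 6776 days.
6776 mod 7 = 0, so they are the same weekday.
(Apr 18, 1855 is a Wednesday; Nov 5, 1873 is a Wednesday.)

Yes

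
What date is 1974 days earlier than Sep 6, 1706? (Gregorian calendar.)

April 11, 1701

−365 (one year) → Sep 6, 1705 (1609 left).
−365 (one year) → Sep 6, 1704 (1244 left).
−366 (one year; includes Feb 29, 1704) → Sep 6, 1703 (878 left).
−365 (one year) → Sep 6, 1702 (513 left).
−365 (one year) → Sep 6, 1701 (148 left).
−6 → Aug 31, 1701 (end of Aug, 31 days; 142 left).
−31 → Jul 31, 1701 (end of Jul, 31 days; 111 left).
−31 → Jun 30, 1701 (end of Jun, 30 days; 80 left).
−30 → May 31, 1701 (end of May, 31 days; 50 left).
−31 → Apr 30, 1701 (end of Apr, 30 days; 19 left).
−19 → Apr 11, 1701.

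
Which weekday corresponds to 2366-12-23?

Friday

Doomsday rule: the anchor day for the 2300s is Wednesday. For year 66: 66÷12 = 5 r 6, and 6÷4 = 1, so 5+6+1 = 12.
Wednesday + 12 ≡ Monday — that's 2366's doomsday.
In December the doomsday date is Dec 12.
Dec 23 is 11 days after Dec 12; 11 mod 7 = 4, so Monday + 4 = Friday.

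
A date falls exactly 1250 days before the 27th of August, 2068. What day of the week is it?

Aug 27, 2068 is a Monday.
1250 mod 7 = 4, so 1250 days before a Monday is Monday − 4 = Thursday.

Thursday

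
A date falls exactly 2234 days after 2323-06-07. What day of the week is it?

Jun 7, 2323 is a Thursday.
2234 mod 7 = 1, so 2234 days after a Thursday is Thursday + 1 = Friday.

Friday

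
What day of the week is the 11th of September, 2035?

Doomsday rule: the anchor day for the 2000s is Tuesday. For year 35: 35÷12 = 2 r 11, and 11÷4 = 2, so 2+11+2 = 15.
Tuesday + 15 ≡ Wednesday — that's 2035's doomsday.
In September the doomsday date is Sep 5.
Sep 11 is 6 days after Sep 5; 6 mod 7 = 6, so Wednesday + 6 = Tuesday.

Tuesday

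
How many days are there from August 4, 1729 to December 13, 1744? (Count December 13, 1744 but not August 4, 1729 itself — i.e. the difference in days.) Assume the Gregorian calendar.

Aug 4, 1729 → Aug 4, 1730: 365 days.
Aug 4, 1730 → Aug 4, 1731: 365 days.
Aug 4, 1731 → Aug 4, 1732: 366 days (Feb 29, 1732 is in that span).
Aug 4, 1732 → Aug 4, 1733: 365 days.
Aug 4, 1733 → Aug 4, 1734: 365 days.
Aug 4, 1734 → Aug 4, 1735: 365 days.
Aug 4, 1735 → Aug 4, 1736: 366 days (Feb 29, 1736 is in that span).
Aug 4, 1736 → Aug 4, 1737: 365 days.
Aug 4, 1737 → Aug 4, 1738: 365 days.
Aug 4, 1738 → Aug 4, 1739: 365 days.
Aug 4, 1739 → Aug 4, 1740: 366 days (Feb 29, 1740 is in that span).
Aug 4, 1740 → Aug 4, 1741: 365 days.
Aug 4, 1741 → Aug 4, 1742: 365 days.
Aug 4, 1742 → Aug 4, 1743: 365 days.
Aug 4, 1743 → Aug 4, 1744: 366 days (Feb 29, 1744 is in that span).
Aug 4, 1744 → Sep 4, 1744: 31 days (August has 31).
Sep 4, 1744 → Oct 4, 1744: 30 days (September has 30).
Oct 4, 1744 → Nov 4, 1744: 31 days (October has 31).
Nov 4, 1744 → Dec 4, 1744: 30 days (November has 30).
Dec 4, 1744 → Dec 13, 1744: 9 days.
Total: 5610 days.

5610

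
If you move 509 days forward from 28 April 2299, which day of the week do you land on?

Apr 28, 2299 is a Friday.
509 mod 7 = 5, so 509 days after a Friday is Friday + 5 = Wednesday.

Wednesday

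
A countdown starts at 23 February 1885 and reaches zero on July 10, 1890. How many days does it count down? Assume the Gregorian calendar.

1963

Feb 23, 1885 → Feb 23, 1886: 365 days.
Feb 23, 1886 → Feb 23, 1887: 365 days.
Feb 23, 1887 → Feb 23, 1888: 365 days.
Feb 23, 1888 → Feb 23, 1889: 366 days (Feb 29, 1888 is in that span).
Feb 23, 1889 → Feb 23, 1890: 365 days.
Feb 23, 1890 → Mar 23, 1890: 28 days (February has 28).
Mar 23, 1890 → Apr 23, 1890: 31 days (March has 31).
Apr 23, 1890 → May 23, 1890: 30 days (April has 30).
May 23, 1890 → Jun 23, 1890: 31 days (May has 31).
Jun 23, 1890 → Jul 10, 1890: 17 days.
Total: 1963 days.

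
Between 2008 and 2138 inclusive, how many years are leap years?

32

Multiples of 4 in [2008,2138]: 33.
Of those, multiples of 100: 1 (not leap unless ÷400).
Multiples of 400: 0.
Leap years = 33 − 1 + 0 = 32.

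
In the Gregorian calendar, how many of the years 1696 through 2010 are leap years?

Multiples of 4 in [1696,2010]: 79.
Of those, multiples of 100: 4 (not leap unless ÷400).
Multiples of 400: 1.
Leap years = 79 − 4 + 1 = 76.

76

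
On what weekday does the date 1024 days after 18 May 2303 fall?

First find the weekday of May 18, 2303. Doomsday rule: the anchor day for the 2300s is Wednesday. For year 03: 3÷12 = 0 r 3, and 3÷4 = 0, so 0+3+0 = 3.
Wednesday + 3 ≡ Saturday — that's 2303's doomsday.
In May the doomsday date is May 9.
May 18 is 9 days after May 9; 9 mod 7 = 2, so Saturday + 2 = Monday.
1024 mod 7 = 2, so 1024 days after a Monday is Monday + 2 = Wednesday.

Wednesday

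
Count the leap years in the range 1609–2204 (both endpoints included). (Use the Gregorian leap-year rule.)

144

Multiples of 4 in [1609,2204]: 149.
Of those, multiples of 100: 6 (not leap unless ÷400).
Multiples of 400: 1.
Leap years = 149 − 6 + 1 = 144.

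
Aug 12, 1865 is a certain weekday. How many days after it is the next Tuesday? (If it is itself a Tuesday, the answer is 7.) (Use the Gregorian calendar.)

Aug 12, 1865 is a Saturday.
From Saturday to the next Tuesday is 3 days.

3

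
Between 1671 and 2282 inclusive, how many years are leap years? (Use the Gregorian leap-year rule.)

Multiples of 4 in [1671,2282]: 153.
Of those, multiples of 100: 6 (not leap unless ÷400).
Multiples of 400: 1.
Leap years = 153 − 6 + 1 = 148.

148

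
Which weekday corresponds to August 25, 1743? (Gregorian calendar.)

Sunday

Doomsday rule: the anchor day for the 1700s is Sunday. For year 43: 43÷12 = 3 r 7, and 7÷4 = 1, so 3+7+1 = 11.
Sunday + 11 ≡ Thursday — that's 1743's doomsday.
In August the doomsday date is Aug 8.
Aug 25 is 17 days after Aug 8; 17 mod 7 = 3, so Thursday + 3 = Sunday.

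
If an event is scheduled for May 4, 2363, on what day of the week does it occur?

Saturday

Doomsday rule: the anchor day for the 2300s is Wednesday. For year 63: 63÷12 = 5 r 3, and 3÷4 = 0, so 5+3+0 = 8.
Wednesday + 8 ≡ Thursday — that's 2363's doomsday.
In May the doomsday date is May 9.
May 4 is 5 days before May 9; 5 mod 7 = 5, so Thursday − 5 = Saturday.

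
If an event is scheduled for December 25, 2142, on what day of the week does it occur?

Tuesday

January 1, 2142 is a Monday.
Jan 1, 2142 → Feb 1, 2142: 31 days (January has 31).
Feb 1, 2142 → Mar 1, 2142: 28 days (February has 28).
Mar 1, 2142 → Apr 1, 2142: 31 days (March has 31).
Apr 1, 2142 → May 1, 2142: 30 days (April has 30).
May 1, 2142 → Jun 1, 2142: 31 days (May has 31).
Jun 1, 2142 → Jul 1, 2142: 30 days (June has 30).
Jul 1, 2142 → Aug 1, 2142: 31 days (July has 31).
Aug 1, 2142 → Sep 1, 2142: 31 days (August has 31).
Sep 1, 2142 → Oct 1, 2142: 30 days (September has 30).
Oct 1, 2142 → Nov 1, 2142: 31 days (October has 31).
Nov 1, 2142 → Dec 1, 2142: 30 days (November has 30).
Dec 1, 2142 → Dec 25, 2142: 24 days.
Total: 358 days.
358 mod 7 = 1, so Monday + 1 = Tuesday.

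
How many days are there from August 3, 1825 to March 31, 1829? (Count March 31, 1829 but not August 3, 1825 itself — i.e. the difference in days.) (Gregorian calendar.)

1336

Aug 3, 1825 → Aug 3, 1826: 365 days.
Aug 3, 1826 → Aug 3, 1827: 365 days.
Aug 3, 1827 → Aug 3, 1828: 366 days (Feb 29, 1828 is in that span).
Aug 3, 1828 → Sep 3, 1828: 31 days (August has 31).
Sep 3, 1828 → Oct 3, 1828: 30 days (September has 30).
Oct 3, 1828 → Nov 3, 1828: 31 days (October has 31).
Nov 3, 1828 → Dec 3, 1828: 30 days (November has 30).
Dec 3, 1828 → Jan 3, 1829: 31 days (December has 31).
Jan 3, 1829 → Feb 3, 1829: 31 days (January has 31).
Feb 3, 1829 → Mar 3, 1829: 28 days (February has 28).
Mar 3, 1829 → Mar 31, 1829: 28 days.
Total: 1336 days.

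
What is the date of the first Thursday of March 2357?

March 7, 2357

March 1, 2357 is a Friday.
The first Thursday is therefore March 7 (6 days later).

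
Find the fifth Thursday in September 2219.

September 1, 2219 is a Wednesday.
The first Thursday is therefore September 2 (1 days later).
The fifth Thursday is 2 + 4×7 = September 30.

September 30, 2219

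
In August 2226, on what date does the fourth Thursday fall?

August 24, 2226

August 1, 2226 is a Tuesday.
The first Thursday is therefore August 3 (2 days later).
The fourth Thursday is 3 + 3×7 = August 24.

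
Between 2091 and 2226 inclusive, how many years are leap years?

32

Multiples of 4 in [2091,2226]: 34.
Of those, multiples of 100: 2 (not leap unless ÷400).
Multiples of 400: 0.
Leap years = 34 − 2 + 0 = 32.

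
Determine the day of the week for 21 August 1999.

January 1, 1999 is a Friday.
Jan 1, 1999 → Feb 1, 1999: 31 days (January has 31).
Feb 1, 1999 → Mar 1, 1999: 28 days (February has 28).
Mar 1, 1999 → Apr 1, 1999: 31 days (March has 31).
Apr 1, 1999 → May 1, 1999: 30 days (April has 30).
May 1, 1999 → Jun 1, 1999: 31 days (May has 31).
Jun 1, 1999 → Jul 1, 1999: 30 days (June has 30).
Jul 1, 1999 → Aug 1, 1999: 31 days (July has 31).
Aug 1, 1999 → Aug 21, 1999: 20 days.
Total: 232 days.
232 mod 7 = 1, so Friday + 1 = Saturday.

Saturday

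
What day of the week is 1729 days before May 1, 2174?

May 1, 2174 is a Sunday.
1729 mod 7 = 0, so 1729 days before a Sunday is Sunday − 0 = Sunday.

Sunday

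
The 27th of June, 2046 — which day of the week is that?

Doomsday rule: the anchor day for the 2000s is Tuesday. For year 46: 46÷12 = 3 r 10, and 10÷4 = 2, so 3+10+2 = 15.
Tuesday + 15 ≡ Wednesday — that's 2046's doomsday.
In June the doomsday date is Jun 6.
Jun 27 is 21 days after Jun 6; 21 mod 7 = 0, so Wednesday + 0 = Wednesday.

Wednesday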